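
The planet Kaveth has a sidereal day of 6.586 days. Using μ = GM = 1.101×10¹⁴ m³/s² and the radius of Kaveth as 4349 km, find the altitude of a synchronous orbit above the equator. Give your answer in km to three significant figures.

h_sync ≈ 92300 km

T = 6.586 days = 5.690×10⁵ s.
A synchronous orbit has period T, so by Kepler's third law a = (μT²/4π²)^(1/3).
μT²/4π² = 1.101×10¹⁴ × (5.690×10⁵)² / 39.48 = 9.030×10²³ m³.
a = 9.666×10⁷ m = 96657 km.
Altitude h = a − R = 96657 − 4349 = 92308 km.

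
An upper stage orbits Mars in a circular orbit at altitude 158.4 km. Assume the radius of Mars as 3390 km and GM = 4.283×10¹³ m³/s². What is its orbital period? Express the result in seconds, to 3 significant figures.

T ≈ 6420 seconds

r = 3390 + 158.4 = 3548.4 km = 3.5484×10⁶ m.
Kepler's third law: T = 2π√(r³/μ) = 2π√((3.548×10⁶)³ / 4.283×10¹³).
r³/μ = 1.043×10⁶ s², so T = 2π × 1.021×10³ = 6.417×10³ s.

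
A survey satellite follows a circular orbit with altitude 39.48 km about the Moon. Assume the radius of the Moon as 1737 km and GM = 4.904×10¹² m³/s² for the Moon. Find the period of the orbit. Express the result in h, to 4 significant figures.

r = 1737 + 39.48 = 1776.5 km = 1.7765×10⁶ m.
Kepler's third law: T = 2π√(r³/μ) = 2π√((1.776×10⁶)³ / 4.904×10¹²).
r³/μ = 1.143×10⁶ s², so T = 2π × 1.069×10³ = 6.718×10³ s.
Converting: 6.718×10³ s ÷ 3600 = 1.866 h.

T ≈ 1.866 h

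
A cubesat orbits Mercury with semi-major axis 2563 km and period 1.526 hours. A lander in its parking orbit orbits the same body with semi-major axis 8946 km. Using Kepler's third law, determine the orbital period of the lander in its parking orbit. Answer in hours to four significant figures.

Kepler's third law: T² ∝ a³, so T₂ = T₁ (a₂/a₁)^(3/2).
a₂/a₁ = 3.490, (a₂/a₁)^(3/2) = 6.521.
T₂ = 1.526 × 6.521 = 9.951 hours.

T₂ ≈ 9.951 hours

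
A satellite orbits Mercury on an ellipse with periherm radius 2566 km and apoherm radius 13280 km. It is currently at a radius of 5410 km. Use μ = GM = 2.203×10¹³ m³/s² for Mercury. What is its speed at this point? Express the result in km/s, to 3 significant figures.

Semi-major axis a = (r_p + r_a)/2 = 7923.0 km = 7.923×10⁶ m.
Vis-viva: v² = μ(2/r − 1/a) = 2.203×10¹³ × (3.697×10⁻⁷ − 1.262×10⁻⁷) = 5.364×10⁶ m²/s².
v = 2316 m/s = 2.316 km/s.

v ≈ 2.32 km/s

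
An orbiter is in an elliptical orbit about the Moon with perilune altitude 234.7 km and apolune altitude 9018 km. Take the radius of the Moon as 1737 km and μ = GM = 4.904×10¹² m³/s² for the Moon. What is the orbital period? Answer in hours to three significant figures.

T ≈ 12.7 hours

r_p = 1737 + 234.7 = 1971.7 km = 1.9717×10⁶ m.
r_a = 1737 + 9018 = 10755 km = 1.0755×10⁷ m.
Semi-major axis a = (r_p + r_a)/2 = (1971.7 + 10755)/2 = 6363.4 km = 6.363×10⁶ m.
By Kepler's third law T = 2π√(a³/μ) = 2π × 7.249×10³ = 4.554×10⁴ s.
= 12.65 hours.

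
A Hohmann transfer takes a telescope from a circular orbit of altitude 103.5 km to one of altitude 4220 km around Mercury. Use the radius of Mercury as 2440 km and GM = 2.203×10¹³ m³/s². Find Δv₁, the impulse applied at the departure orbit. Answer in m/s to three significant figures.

r₁ = 2440 + 103.5 = 2543.5 km = 2.5435×10⁶ m.
r₂ = 2440 + 4220 = 6660.0 km = 6.6600×10⁶ m.
Transfer ellipse a_t = (r₁ + r₂)/2 = 4.602×10⁶ m.
At r₁: circular v_c1 = √(μ/r₁) = 2943 m/s; transfer-periherm v_p = √[μ(2/r₁ − 1/a_t)] = 3541 m/s.
Δv₁ = v_p − v_c1 = 597.5 m/s.

Δv ≈ 598 m/s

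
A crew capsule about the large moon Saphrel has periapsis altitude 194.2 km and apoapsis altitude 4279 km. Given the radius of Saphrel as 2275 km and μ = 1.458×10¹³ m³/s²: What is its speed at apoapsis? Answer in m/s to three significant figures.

v ≈ 1100 m/s

r_p = 2275 + 194.2 = 2469.2 km = 2.4692×10⁶ m.
r_a = 2275 + 4279 = 6554.0 km = 6.5540×10⁶ m.
Semi-major axis a = (r_p + r_a)/2 = 4511.6 km = 4.512×10⁶ m.
Vis-viva: v² = μ(2/r − 1/a) = 1.458×10¹³ × (3.052×10⁻⁷ − 2.217×10⁻⁷) = 1.218×10⁶ m²/s².
v = 1103 m/s.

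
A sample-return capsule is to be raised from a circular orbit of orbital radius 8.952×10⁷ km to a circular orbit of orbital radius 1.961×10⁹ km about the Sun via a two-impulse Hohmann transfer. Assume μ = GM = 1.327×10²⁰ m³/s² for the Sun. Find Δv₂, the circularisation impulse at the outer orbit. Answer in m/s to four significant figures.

r₁ = 8.952×10⁷ km = 8.952×10¹⁰ m.
r₂ = 1.961×10⁹ km = 1.961×10¹² m.
Transfer ellipse a_t = (r₁ + r₂)/2 = 1.025×10¹² m.
At r₁: circular v_c1 = √(μ/r₁) = 38500 m/s; transfer-perihelion v_p = √[μ(2/r₁ − 1/a_t)] = 53250 m/s.
At r₂: circular v_c2 = √(μ/r₂) = 8226 m/s; transfer-aphelion v_a = √[μ(2/r₂ − 1/a_t)] = 2431 m/s.
Δv₂ = v_c2 − v_a = 5795 m/s.

Δv ≈ 5795 m/s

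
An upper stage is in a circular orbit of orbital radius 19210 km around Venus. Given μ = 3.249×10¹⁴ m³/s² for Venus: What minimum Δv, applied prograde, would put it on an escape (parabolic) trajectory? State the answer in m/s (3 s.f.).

r = 19210 km = 1.921×10⁷ m.
Circular speed v_c = √(μ/r) = 4113 m/s.
Escape speed v_esc = √(2μ/r) = √2 × v_c = 5816 m/s.
Δv = v_esc − v_c = 1703 m/s.

Δv ≈ 1700 m/s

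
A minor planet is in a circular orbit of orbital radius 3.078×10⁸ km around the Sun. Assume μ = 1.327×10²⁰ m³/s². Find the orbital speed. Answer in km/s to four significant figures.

r = 3.078×10⁸ km = 3.078×10¹¹ m.
For a circular orbit v = √(μ/r) = √(1.327×10²⁰ / 3.078×10¹¹) = √(4.311×10⁸) = 20760 m/s.
That is 20.76 km/s.

v ≈ 20.76 km/s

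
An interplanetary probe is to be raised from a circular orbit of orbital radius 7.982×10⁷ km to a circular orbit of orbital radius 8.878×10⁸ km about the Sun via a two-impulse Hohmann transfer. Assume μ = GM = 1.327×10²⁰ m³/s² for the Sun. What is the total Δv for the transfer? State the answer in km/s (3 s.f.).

Δv_total ≈ 21.7 km/s

r₁ = 7.982×10⁷ km = 7.982×10¹⁰ m.
r₂ = 8.878×10⁸ km = 8.878×10¹¹ m.
Transfer ellipse a_t = (r₁ + r₂)/2 = 4.838×10¹¹ m.
At r₁: circular v_c1 = √(μ/r₁) = 40770 m/s; transfer-perihelion v_p = √[μ(2/r₁ − 1/a_t)] = 55230 m/s.
Δv₁ = v_p − v_c1 = 14460 m/s.
At r₂: circular v_c2 = √(μ/r₂) = 12230 m/s; transfer-aphelion v_a = √[μ(2/r₂ − 1/a_t)] = 4966 m/s.
Δv₂ = v_c2 − v_a = 7260 m/s.
Total Δv = Δv₁ + Δv₂ = 21720 m/s = 21.72 km/s.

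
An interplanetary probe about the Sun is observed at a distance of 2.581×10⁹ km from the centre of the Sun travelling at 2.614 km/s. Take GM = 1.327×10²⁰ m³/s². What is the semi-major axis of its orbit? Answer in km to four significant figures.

r = 2.581×10¹² m.
Specific orbital energy ε = v²/2 − μ/r = (2614)²/2 − 1.327×10²⁰/2.581×10¹² = -4.800×10⁷ J/kg.
Since ε = −μ/(2a), a = −μ/(2ε) = 1.382×10¹² m = 1.3824×10⁹ km.

a ≈ 1.382×10⁹ km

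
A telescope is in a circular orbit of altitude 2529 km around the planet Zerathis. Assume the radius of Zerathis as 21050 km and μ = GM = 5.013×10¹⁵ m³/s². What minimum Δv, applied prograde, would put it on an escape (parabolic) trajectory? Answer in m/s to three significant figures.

r = 21050 + 2529 = 23579 km = 2.3579×10⁷ m.
Circular speed v_c = √(μ/r) = 14580 m/s.
Escape speed v_esc = √(2μ/r) = √2 × v_c = 20620 m/s.
Δv = v_esc − v_c = 6040 m/s.

Δv ≈ 6040 m/s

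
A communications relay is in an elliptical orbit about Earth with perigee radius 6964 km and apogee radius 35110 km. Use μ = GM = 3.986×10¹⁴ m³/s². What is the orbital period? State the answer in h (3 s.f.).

Semi-major axis a = (r_p + r_a)/2 = (6964.0 + 35110)/2 = 21037 km = 2.104×10⁷ m.
By Kepler's third law T = 2π√(a³/μ) = 2π × 4.833×10³ = 3.037×10⁴ s.
= 8.435 h.

T ≈ 8.43 h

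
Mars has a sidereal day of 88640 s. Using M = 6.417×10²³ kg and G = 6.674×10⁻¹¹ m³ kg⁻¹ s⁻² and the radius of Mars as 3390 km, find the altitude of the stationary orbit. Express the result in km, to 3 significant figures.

h_sync ≈ 17000 km

μ = GM = 6.674×10⁻¹¹ × 6.417×10²³ = 4.283×10¹³ m³/s².
A synchronous orbit has period T, so by Kepler's third law a = (μT²/4π²)^(1/3).
μT²/4π² = 4.283×10¹³ × (8.864×10⁴)² / 39.48 = 8.524×10²¹ m³.
a = 2.043×10⁷ m = 20427 km.
Altitude h = a − R = 20427 − 3390 = 17037 km.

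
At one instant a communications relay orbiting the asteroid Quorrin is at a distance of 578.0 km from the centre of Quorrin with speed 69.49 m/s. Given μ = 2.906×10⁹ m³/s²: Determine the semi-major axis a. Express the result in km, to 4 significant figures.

r = 5.780×10⁵ m.
Specific orbital energy ε = v²/2 − μ/r = (69.49)²/2 − 2.906×10⁹/5.780×10⁵ = -2.613×10³ J/kg.
Since ε = −μ/(2a), a = −μ/(2ε) = 5.560×10⁵ m = 556.01 km.

a ≈ 556.0 km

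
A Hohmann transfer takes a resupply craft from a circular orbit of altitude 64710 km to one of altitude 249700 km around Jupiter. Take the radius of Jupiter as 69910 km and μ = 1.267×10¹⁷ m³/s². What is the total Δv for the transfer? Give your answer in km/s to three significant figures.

r₁ = 69910 + 64710 = 134620 km = 1.3462×10⁸ m.
r₂ = 69910 + 249700 = 319610 km = 3.1961×10⁸ m.
Transfer ellipse a_t = (r₁ + r₂)/2 = 2.271×10⁸ m.
At r₁: circular v_c1 = √(μ/r₁) = 30680 m/s; transfer-perijove v_p = √[μ(2/r₁ − 1/a_t)] = 36390 m/s.
Δv₁ = v_p − v_c1 = 5715 m/s.
At r₂: circular v_c2 = √(μ/r₂) = 19910 m/s; transfer-apojove v_a = √[μ(2/r₂ − 1/a_t)] = 15330 m/s.
Δv₂ = v_c2 − v_a = 4581 m/s.
Total Δv = Δv₁ + Δv₂ = 10300 m/s = 10.30 km/s.

Δv_total ≈ 10.3 km/s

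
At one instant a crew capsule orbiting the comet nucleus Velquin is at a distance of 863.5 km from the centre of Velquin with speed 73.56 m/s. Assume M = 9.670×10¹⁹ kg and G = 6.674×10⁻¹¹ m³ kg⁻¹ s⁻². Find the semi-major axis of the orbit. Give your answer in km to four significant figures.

a ≈ 676.7 km

μ = GM = 6.674×10⁻¹¹ × 9.670×10¹⁹ = 6.454×10⁹ m³/s².
r = 8.635×10⁵ m.
Specific orbital energy ε = v²/2 − μ/r = (73.56)²/2 − 6.454×10⁹/8.635×10⁵ = -4.768×10³ J/kg.
Since ε = −μ/(2a), a = −μ/(2ε) = 6.767×10⁵ m = 676.72 km.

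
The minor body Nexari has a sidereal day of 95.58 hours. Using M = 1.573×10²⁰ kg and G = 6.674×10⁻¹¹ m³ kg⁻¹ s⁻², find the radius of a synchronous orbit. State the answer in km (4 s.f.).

r_sync ≈ 3158 km

μ = GM = 6.674×10⁻¹¹ × 1.573×10²⁰ = 1.050×10¹⁰ m³/s².
T = 95.58 hours = 3.441×10⁵ s.
A synchronous orbit has period T, so by Kepler's third law a = (μT²/4π²)^(1/3).
μT²/4π² = 1.050×10¹⁰ × (3.441×10⁵)² / 39.48 = 3.148×10¹⁹ m³.
a = 3.158×10⁶ m = 3157.7 km.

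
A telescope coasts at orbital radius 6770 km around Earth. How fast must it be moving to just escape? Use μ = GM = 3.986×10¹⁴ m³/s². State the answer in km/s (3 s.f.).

r = 6770 km = 6.770×10⁶ m.
Escape speed v_esc = √(2μ/r) = √(2 × 3.986×10¹⁴ / 6.770×10⁶) = √(1.178×10⁸) = 10850 m/s.
= 10.85 km/s.

v_esc ≈ 10.9 km/s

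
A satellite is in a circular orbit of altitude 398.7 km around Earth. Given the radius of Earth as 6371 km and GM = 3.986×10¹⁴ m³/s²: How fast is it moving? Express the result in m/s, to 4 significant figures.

r = 6371 + 398.7 = 6769.7 km = 6.7697×10⁶ m.
For a circular orbit v = √(μ/r) = √(3.986×10¹⁴ / 6.770×10⁶) = √(5.888×10⁷) = 7673 m/s.

v ≈ 7673 m/s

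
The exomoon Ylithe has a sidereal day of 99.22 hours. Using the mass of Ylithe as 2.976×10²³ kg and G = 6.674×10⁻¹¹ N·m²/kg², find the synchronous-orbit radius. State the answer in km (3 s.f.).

r_sync ≈ 40000 km

μ = GM = 6.674×10⁻¹¹ × 2.976×10²³ = 1.986×10¹³ m³/s².
T = 99.22 hours = 3.572×10⁵ s.
A synchronous orbit has period T, so by Kepler's third law a = (μT²/4π²)^(1/3).
μT²/4π² = 1.986×10¹³ × (3.572×10⁵)² / 39.48 = 6.419×10²² m³.
a = 4.004×10⁷ m = 40039 km.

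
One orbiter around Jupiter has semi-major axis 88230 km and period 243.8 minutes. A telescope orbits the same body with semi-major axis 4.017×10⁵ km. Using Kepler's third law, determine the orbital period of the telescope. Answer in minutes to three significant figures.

Kepler's third law: T² ∝ a³, so T₂ = T₁ (a₂/a₁)^(3/2).
a₂/a₁ = 4.553, (a₂/a₁)^(3/2) = 9.715.
T₂ = 243.8 × 9.715 = 2368 minutes.

T₂ ≈ 2370 minutes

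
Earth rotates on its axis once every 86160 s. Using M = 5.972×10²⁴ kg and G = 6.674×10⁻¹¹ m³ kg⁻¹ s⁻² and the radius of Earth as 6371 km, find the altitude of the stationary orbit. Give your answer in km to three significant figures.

h_sync ≈ 35800 km

μ = GM = 6.674×10⁻¹¹ × 5.972×10²⁴ = 3.986×10¹⁴ m³/s².
A synchronous orbit has period T, so by Kepler's third law a = (μT²/4π²)^(1/3).
μT²/4π² = 3.986×10¹⁴ × (8.616×10⁴)² / 39.48 = 7.495×10²² m³.
a = 4.216×10⁷ m = 42162 km.
Altitude h = a − R = 42162 − 6371 = 35791 km.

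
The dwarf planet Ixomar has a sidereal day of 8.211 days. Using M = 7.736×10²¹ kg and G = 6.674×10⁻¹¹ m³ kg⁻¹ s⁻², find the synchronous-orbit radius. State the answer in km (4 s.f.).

r_sync ≈ 18740 km

μ = GM = 6.674×10⁻¹¹ × 7.736×10²¹ = 5.163×10¹¹ m³/s².
T = 8.211 days = 7.094×10⁵ s.
A synchronous orbit has period T, so by Kepler's third law a = (μT²/4π²)^(1/3).
μT²/4π² = 5.163×10¹¹ × (7.094×10⁵)² / 39.48 = 6.582×10²¹ m³.
a = 1.874×10⁷ m = 18741 km.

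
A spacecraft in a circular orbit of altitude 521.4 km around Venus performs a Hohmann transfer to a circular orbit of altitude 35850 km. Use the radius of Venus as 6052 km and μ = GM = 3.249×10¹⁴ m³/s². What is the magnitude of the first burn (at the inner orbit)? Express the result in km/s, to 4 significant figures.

Δv ≈ 2.213 km/s

r₁ = 6052 + 521.4 = 6573.4 km = 6.5734×10⁶ m.
r₂ = 6052 + 35850 = 41902 km = 4.1902×10⁷ m.
Transfer ellipse a_t = (r₁ + r₂)/2 = 2.424×10⁷ m.
At r₁: circular v_c1 = √(μ/r₁) = 7030 m/s; transfer-periapsis v_p = √[μ(2/r₁ − 1/a_t)] = 9244 m/s.
Δv₁ = v_p − v_c1 = 2213 m/s.
= 2.213 km/s.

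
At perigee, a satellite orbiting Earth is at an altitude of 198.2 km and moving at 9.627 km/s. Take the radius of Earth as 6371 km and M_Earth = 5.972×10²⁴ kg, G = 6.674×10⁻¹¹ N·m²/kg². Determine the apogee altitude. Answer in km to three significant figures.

μ = GM = 6.674×10⁻¹¹ × 5.972×10²⁴ = 3.986×10¹⁴ m³/s².
r_p = 6371 + 198.2 = 6569.2 km = 6.569×10⁶ m.
Specific energy ε = v²/2 − μ/r = -1.433×10⁷ J/kg, so a = −μ/(2ε) = 1.390×10⁷ m.
The apsides satisfy r_p + r_a = 2a, so the apogee radius is 2a − r_p = 2.124×10⁷ m = 21238 km.
Apogee altitude = 21238 − 6371 = 14867 km.

apogee altitude ≈ 14900 km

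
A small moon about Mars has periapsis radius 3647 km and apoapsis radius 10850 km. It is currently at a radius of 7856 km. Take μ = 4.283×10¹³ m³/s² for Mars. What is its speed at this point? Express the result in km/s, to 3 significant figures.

v ≈ 2.23 km/s

Semi-major axis a = (r_p + r_a)/2 = 7248.5 km = 7.248×10⁶ m.
Vis-viva: v² = μ(2/r − 1/a) = 4.283×10¹³ × (2.546×10⁻⁷ − 1.380×10⁻⁷) = 4.995×10⁶ m²/s².
v = 2235 m/s = 2.235 km/s.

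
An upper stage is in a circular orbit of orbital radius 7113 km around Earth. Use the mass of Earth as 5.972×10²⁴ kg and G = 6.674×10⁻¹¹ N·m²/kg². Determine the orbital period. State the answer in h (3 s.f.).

T ≈ 1.66 h

μ = GM = 6.674×10⁻¹¹ × 5.972×10²⁴ = 3.986×10¹⁴ m³/s².
r = 7113 km = 7.113×10⁶ m.
Kepler's third law: T = 2π√(r³/μ) = 2π√((7.113×10⁶)³ / 3.986×10¹⁴).
r³/μ = 9.029×10⁵ s², so T = 2π × 9.502×10² = 5.970×10³ s.
Converting: 5.970×10³ s ÷ 3600 = 1.658 h.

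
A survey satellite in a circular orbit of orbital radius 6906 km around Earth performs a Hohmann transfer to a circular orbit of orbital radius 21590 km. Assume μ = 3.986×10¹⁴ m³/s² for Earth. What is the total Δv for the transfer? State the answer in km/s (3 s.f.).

r₁ = 6906 km = 6.906×10⁶ m.
r₂ = 21590 km = 2.159×10⁷ m.
Transfer ellipse a_t = (r₁ + r₂)/2 = 1.425×10⁷ m.
At r₁: circular v_c1 = √(μ/r₁) = 7597 m/s; transfer-perigee v_p = √[μ(2/r₁ − 1/a_t)] = 9352 m/s.
Δv₁ = v_p − v_c1 = 1755 m/s.
At r₂: circular v_c2 = √(μ/r₂) = 4297 m/s; transfer-apogee v_a = √[μ(2/r₂ − 1/a_t)] = 2991 m/s.
Δv₂ = v_c2 − v_a = 1305 m/s.
Total Δv = Δv₁ + Δv₂ = 3060 m/s = 3.060 km/s.

Δv_total ≈ 3.06 km/s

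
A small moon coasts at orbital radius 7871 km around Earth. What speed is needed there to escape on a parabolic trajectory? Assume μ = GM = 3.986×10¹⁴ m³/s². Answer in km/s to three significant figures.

v_esc ≈ 10.1 km/s

r = 7871 km = 7.871×10⁶ m.
Escape speed v_esc = √(2μ/r) = √(2 × 3.986×10¹⁴ / 7.871×10⁶) = √(1.013×10⁸) = 10060 m/s.
= 10.06 km/s.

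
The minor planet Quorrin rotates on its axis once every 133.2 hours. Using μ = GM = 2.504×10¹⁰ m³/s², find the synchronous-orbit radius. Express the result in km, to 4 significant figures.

r_sync ≈ 5264 km

T = 133.2 hours = 4.795×10⁵ s.
A synchronous orbit has period T, so by Kepler's third law a = (μT²/4π²)^(1/3).
μT²/4π² = 2.504×10¹⁰ × (4.795×10⁵)² / 39.48 = 1.458×10²⁰ m³.
a = 5.264×10⁶ m = 5263.8 km.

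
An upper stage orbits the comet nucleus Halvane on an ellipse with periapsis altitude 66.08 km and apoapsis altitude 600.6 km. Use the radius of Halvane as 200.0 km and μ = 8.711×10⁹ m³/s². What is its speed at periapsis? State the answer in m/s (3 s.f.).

r_p = 200.0 + 66.08 = 266.08 km = 2.6608×10⁵ m.
r_a = 200.0 + 600.6 = 800.60 km = 8.0060×10⁵ m.
Semi-major axis a = (r_p + r_a)/2 = 533.34 km = 5.333×10⁵ m.
Vis-viva: v² = μ(2/r − 1/a) = 8.711×10⁹ × (7.517×10⁻⁶ − 1.875×10⁻⁶) = 4.914×10⁴ m²/s².
v = 221.7 m/s.

v ≈ 222 m/s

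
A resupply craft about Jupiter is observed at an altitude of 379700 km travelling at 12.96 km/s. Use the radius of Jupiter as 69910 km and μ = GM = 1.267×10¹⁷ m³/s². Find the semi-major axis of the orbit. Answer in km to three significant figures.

a ≈ 3.20×10⁵ km

r = 69910 + 379700 = 4.4961×10⁵ km = 4.496×10⁸ m.
Vis-viva rearranged: 1/a = 2/r − v²/μ = 4.448×10⁻⁹ − 1.326×10⁻⁹ = 3.123×10⁻⁹ m⁻¹.
a = 3.202×10⁸ m = 3.2024×10⁵ km.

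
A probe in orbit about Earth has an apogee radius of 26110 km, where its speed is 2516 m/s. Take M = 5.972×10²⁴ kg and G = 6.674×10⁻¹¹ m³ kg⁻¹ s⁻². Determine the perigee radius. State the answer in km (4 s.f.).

perigee radius ≈ 6830 km

μ = GM = 6.674×10⁻¹¹ × 5.972×10²⁴ = 3.986×10¹⁴ m³/s².
r_a = 2.611×10⁷ m.
Specific energy ε = v²/2 − μ/r = -1.210×10⁷ J/kg, so a = −μ/(2ε) = 1.647×10⁷ m.
The apsides satisfy r_p + r_a = 2a, so the perigee radius is 2a − r_a = 6.830×10⁶ m = 6829.9 km.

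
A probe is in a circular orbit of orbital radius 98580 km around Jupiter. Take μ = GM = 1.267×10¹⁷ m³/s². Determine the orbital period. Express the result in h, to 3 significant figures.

T ≈ 4.80 h

r = 98580 km = 9.858×10⁷ m.
Kepler's third law: T = 2π√(r³/μ) = 2π√((9.858×10⁷)³ / 1.267×10¹⁷).
r³/μ = 7.561×10⁶ s², so T = 2π × 2.750×10³ = 1.728×10⁴ s.
Converting: 1.728×10⁴ s ÷ 3600 = 4.799 h.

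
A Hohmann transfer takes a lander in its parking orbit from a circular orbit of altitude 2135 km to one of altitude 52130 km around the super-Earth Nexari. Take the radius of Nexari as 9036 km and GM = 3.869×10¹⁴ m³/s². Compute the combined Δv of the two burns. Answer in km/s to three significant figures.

r₁ = 9036 + 2135 = 11171 km = 1.1171×10⁷ m.
r₂ = 9036 + 52130 = 61166 km = 6.1166×10⁷ m.
Transfer ellipse a_t = (r₁ + r₂)/2 = 3.617×10⁷ m.
At r₁: circular v_c1 = √(μ/r₁) = 5885 m/s; transfer-periapsis v_p = √[μ(2/r₁ − 1/a_t)] = 7653 m/s.
Δv₁ = v_p − v_c1 = 1768 m/s.
At r₂: circular v_c2 = √(μ/r₂) = 2515 m/s; transfer-apoapsis v_a = √[μ(2/r₂ − 1/a_t)] = 1398 m/s.
Δv₂ = v_c2 − v_a = 1117 m/s.
Total Δv = Δv₁ + Δv₂ = 2885 m/s = 2.885 km/s.

Δv_total ≈ 2.89 km/s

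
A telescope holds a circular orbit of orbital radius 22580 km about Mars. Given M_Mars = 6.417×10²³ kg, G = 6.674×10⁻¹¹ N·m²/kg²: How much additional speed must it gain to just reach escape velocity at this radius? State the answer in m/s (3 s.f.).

μ = GM = 6.674×10⁻¹¹ × 6.417×10²³ = 4.283×10¹³ m³/s².
r = 22580 km = 2.258×10⁷ m.
Circular speed v_c = √(μ/r) = 1377 m/s.
Escape speed v_esc = √(2μ/r) = √2 × v_c = 1948 m/s.
Δv = v_esc − v_c = 570.5 m/s.

Δv ≈ 570 m/s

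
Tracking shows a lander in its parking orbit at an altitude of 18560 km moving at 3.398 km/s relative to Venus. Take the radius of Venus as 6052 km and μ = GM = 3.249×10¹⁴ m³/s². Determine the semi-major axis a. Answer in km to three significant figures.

a ≈ 21900 km

r = 6052 + 18560 = 24612 km = 2.461×10⁷ m.
Specific orbital energy ε = v²/2 − μ/r = (3398)²/2 − 3.249×10¹⁴/2.461×10⁷ = -7.428×10⁶ J/kg.
Since ε = −μ/(2a), a = −μ/(2ε) = 2.187×10⁷ m = 21871 km.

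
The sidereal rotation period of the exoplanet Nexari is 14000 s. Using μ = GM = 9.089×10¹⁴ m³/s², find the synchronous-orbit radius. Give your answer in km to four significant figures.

r_sync ≈ 16520 km

A synchronous orbit has period T, so by Kepler's third law a = (μT²/4π²)^(1/3).
μT²/4π² = 9.089×10¹⁴ × (1.400×10⁴)² / 39.48 = 4.512×10²¹ m³.
a = 1.652×10⁷ m = 16525 km.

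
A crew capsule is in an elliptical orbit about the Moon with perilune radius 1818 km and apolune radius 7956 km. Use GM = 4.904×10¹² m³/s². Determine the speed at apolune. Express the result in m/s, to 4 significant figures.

v ≈ 478.9 m/s

Semi-major axis a = (r_p + r_a)/2 = 4887.0 km = 4.887×10⁶ m.
Vis-viva: v² = μ(2/r − 1/a) = 4.904×10¹² × (2.514×10⁻⁷ − 2.046×10⁻⁷) = 2.293×10⁵ m²/s².
v = 478.9 m/s.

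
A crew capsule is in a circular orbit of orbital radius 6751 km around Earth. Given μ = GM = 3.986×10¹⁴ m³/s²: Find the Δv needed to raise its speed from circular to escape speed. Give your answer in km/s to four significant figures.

Δv ≈ 3.183 km/s

r = 6751 km = 6.751×10⁶ m.
Circular speed v_c = √(μ/r) = 7684 m/s.
Escape speed v_esc = √(2μ/r) = √2 × v_c = 10870 m/s.
Δv = v_esc − v_c = 3183 m/s = 3.183 km/s.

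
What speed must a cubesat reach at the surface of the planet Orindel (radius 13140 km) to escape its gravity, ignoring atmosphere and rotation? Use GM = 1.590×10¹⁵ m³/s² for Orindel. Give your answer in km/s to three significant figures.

r = R = 1.314×10⁷ m.
Escape speed v_esc = √(2μ/r) = √(2 × 1.590×10¹⁵ / 1.314×10⁷) = √(2.420×10⁸) = 15560 m/s.
= 15.56 km/s.

v_esc ≈ 15.6 km/s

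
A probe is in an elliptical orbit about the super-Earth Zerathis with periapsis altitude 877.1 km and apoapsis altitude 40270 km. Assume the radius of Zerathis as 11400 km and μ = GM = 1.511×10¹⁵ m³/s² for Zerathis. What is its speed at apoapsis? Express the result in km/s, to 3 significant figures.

v ≈ 3.35 km/s

r_p = 11400 + 877.1 = 12277 km = 1.2277×10⁷ m.
r_a = 11400 + 40270 = 51670 km = 5.1670×10⁷ m.
Semi-major axis a = (r_p + r_a)/2 = 31974 km = 3.197×10⁷ m.
Vis-viva: v² = μ(2/r − 1/a) = 1.511×10¹⁵ × (3.871×10⁻⁸ − 3.128×10⁻⁸) = 1.123×10⁷ m²/s².
v = 3351 m/s = 3.351 km/s.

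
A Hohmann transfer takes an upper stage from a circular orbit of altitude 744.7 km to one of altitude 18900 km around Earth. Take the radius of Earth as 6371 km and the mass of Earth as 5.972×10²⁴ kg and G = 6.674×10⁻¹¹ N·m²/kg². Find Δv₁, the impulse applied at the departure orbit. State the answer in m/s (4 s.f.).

Δv ≈ 1865 m/s

μ = GM = 6.674×10⁻¹¹ × 5.972×10²⁴ = 3.986×10¹⁴ m³/s².
r₁ = 6371 + 744.7 = 7115.7 km = 7.1157×10⁶ m.
r₂ = 6371 + 18900 = 25271 km = 2.5271×10⁷ m.
Transfer ellipse a_t = (r₁ + r₂)/2 = 1.619×10⁷ m.
At r₁: circular v_c1 = √(μ/r₁) = 7484 m/s; transfer-perigee v_p = √[μ(2/r₁ − 1/a_t)] = 9349 m/s.
Δv₁ = v_p − v_c1 = 1865 m/s.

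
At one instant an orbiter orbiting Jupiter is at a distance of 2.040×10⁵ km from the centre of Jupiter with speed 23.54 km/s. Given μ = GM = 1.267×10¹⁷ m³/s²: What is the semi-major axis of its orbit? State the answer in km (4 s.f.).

r = 2.040×10⁸ m.
Vis-viva rearranged: 1/a = 2/r − v²/μ = 9.804×10⁻⁹ − 4.374×10⁻⁹ = 5.430×10⁻⁹ m⁻¹.
a = 1.842×10⁸ m = 1.8415×10⁵ km.

a ≈ 1.842×10⁵ km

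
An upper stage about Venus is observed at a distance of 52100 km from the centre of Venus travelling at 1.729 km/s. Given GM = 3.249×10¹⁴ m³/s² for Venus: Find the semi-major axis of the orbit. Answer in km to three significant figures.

a ≈ 34300 km

r = 5.210×10⁷ m.
Specific orbital energy ε = v²/2 − μ/r = (1729)²/2 − 3.249×10¹⁴/5.210×10⁷ = -4.741×10⁶ J/kg.
Since ε = −μ/(2a), a = −μ/(2ε) = 3.426×10⁷ m = 34262 km.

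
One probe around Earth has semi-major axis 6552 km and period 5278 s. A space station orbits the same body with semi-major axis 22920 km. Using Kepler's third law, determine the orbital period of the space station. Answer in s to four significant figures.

T₂ ≈ 34530 s

Kepler's third law: T² ∝ a³, so T₂ = T₁ (a₂/a₁)^(3/2).
a₂/a₁ = 3.498, (a₂/a₁)^(3/2) = 6.543.
T₂ = 5278 × 6.543 = 34530 s.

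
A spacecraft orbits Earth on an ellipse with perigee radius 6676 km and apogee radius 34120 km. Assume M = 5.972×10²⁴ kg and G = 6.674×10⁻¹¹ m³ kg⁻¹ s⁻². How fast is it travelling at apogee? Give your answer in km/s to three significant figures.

μ = GM = 6.674×10⁻¹¹ × 5.972×10²⁴ = 3.986×10¹⁴ m³/s².
Semi-major axis a = (r_p + r_a)/2 = 20398 km = 2.040×10⁷ m.
Vis-viva: v² = μ(2/r − 1/a) = 3.986×10¹⁴ × (5.862×10⁻⁸ − 4.902×10⁻⁸) = 3.823×10⁶ m²/s².
v = 1955 m/s = 1.955 km/s.

v ≈ 1.96 km/s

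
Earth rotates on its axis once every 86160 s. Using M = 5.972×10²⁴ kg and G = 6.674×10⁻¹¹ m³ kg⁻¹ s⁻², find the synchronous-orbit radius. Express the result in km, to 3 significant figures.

r_sync ≈ 42200 km

μ = GM = 6.674×10⁻¹¹ × 5.972×10²⁴ = 3.986×10¹⁴ m³/s².
A synchronous orbit has period T, so by Kepler's third law a = (μT²/4π²)^(1/3).
μT²/4π² = 3.986×10¹⁴ × (8.616×10⁴)² / 39.48 = 7.495×10²² m³.
a = 4.216×10⁷ m = 42162 km.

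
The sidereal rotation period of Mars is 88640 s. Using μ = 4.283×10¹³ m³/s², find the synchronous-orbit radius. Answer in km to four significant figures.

A synchronous orbit has period T, so by Kepler's third law a = (μT²/4π²)^(1/3).
μT²/4π² = 4.283×10¹³ × (8.864×10⁴)² / 39.48 = 8.524×10²¹ m³.
a = 2.043×10⁷ m = 20428 km.

r_sync ≈ 20430 km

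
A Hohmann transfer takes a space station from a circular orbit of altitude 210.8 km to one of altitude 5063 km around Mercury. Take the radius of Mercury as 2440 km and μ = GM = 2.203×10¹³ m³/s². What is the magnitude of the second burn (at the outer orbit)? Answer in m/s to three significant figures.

r₁ = 2440 + 210.8 = 2650.8 km = 2.6508×10⁶ m.
r₂ = 2440 + 5063 = 7503.0 km = 7.5030×10⁶ m.
Transfer ellipse a_t = (r₁ + r₂)/2 = 5.077×10⁶ m.
At r₁: circular v_c1 = √(μ/r₁) = 2883 m/s; transfer-periherm v_p = √[μ(2/r₁ − 1/a_t)] = 3505 m/s.
At r₂: circular v_c2 = √(μ/r₂) = 1714 m/s; transfer-apoherm v_a = √[μ(2/r₂ − 1/a_t)] = 1238 m/s.
Δv₂ = v_c2 − v_a = 475.4 m/s.

Δv ≈ 475 m/s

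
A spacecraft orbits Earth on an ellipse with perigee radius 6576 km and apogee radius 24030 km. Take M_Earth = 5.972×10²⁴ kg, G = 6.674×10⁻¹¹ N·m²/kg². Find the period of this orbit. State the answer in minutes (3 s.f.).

μ = GM = 6.674×10⁻¹¹ × 5.972×10²⁴ = 3.986×10¹⁴ m³/s².
Semi-major axis a = (r_p + r_a)/2 = (6576.0 + 24030)/2 = 15303 km = 1.530×10⁷ m.
By Kepler's third law T = 2π√(a³/μ) = 2π × 2.999×10³ = 1.884×10⁴ s.
= 314.0 minutes.

T ≈ 314 minutes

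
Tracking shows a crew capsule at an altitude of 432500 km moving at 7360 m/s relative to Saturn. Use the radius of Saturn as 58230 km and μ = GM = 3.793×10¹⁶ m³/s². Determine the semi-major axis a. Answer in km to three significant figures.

r = 58230 + 432500 = 4.9073×10⁵ km = 4.907×10⁸ m.
Vis-viva rearranged: 1/a = 2/r − v²/μ = 4.076×10⁻⁹ − 1.428×10⁻⁹ = 2.647×10⁻⁹ m⁻¹.
a = 3.777×10⁸ m = 3.7773×10⁵ km.

a ≈ 3.78×10⁵ km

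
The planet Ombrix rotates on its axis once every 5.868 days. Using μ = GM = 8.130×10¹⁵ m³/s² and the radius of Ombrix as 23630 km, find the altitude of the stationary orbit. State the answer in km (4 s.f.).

h_sync ≈ 3.518×10⁵ km

T = 5.868 days = 5.070×10⁵ s.
A synchronous orbit has period T, so by Kepler's third law a = (μT²/4π²)^(1/3).
μT²/4π² = 8.130×10¹⁵ × (5.070×10⁵)² / 39.48 = 5.293×10²⁵ m³.
a = 3.755×10⁸ m = 3.7547×10⁵ km.
Altitude h = a − R = 3.7547×10⁵ − 23630 = 3.5184×10⁵ km.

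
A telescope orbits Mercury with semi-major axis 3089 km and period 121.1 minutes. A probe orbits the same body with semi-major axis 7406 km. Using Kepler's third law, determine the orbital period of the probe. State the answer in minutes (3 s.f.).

Kepler's third law: T² ∝ a³, so T₂ = T₁ (a₂/a₁)^(3/2).
a₂/a₁ = 2.398, (a₂/a₁)^(3/2) = 3.712.
T₂ = 121.1 × 3.712 = 449.6 minutes.

T₂ ≈ 450 minutes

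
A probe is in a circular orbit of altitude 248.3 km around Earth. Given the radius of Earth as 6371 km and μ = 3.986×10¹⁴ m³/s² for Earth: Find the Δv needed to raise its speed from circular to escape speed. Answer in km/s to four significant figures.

Δv ≈ 3.214 km/s

r = 6371 + 248.3 = 6619.3 km = 6.6193×10⁶ m.
Circular speed v_c = √(μ/r) = 7760 m/s.
Escape speed v_esc = √(2μ/r) = √2 × v_c = 10970 m/s.
Δv = v_esc − v_c = 3214 m/s = 3.214 km/s.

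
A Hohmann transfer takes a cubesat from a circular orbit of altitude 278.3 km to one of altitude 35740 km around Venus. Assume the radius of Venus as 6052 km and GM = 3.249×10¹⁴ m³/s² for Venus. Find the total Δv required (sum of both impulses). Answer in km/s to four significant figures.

Δv_total ≈ 3.636 km/s

r₁ = 6052 + 278.3 = 6330.3 km = 6.3303×10⁶ m.
r₂ = 6052 + 35740 = 41792 km = 4.1792×10⁷ m.
Transfer ellipse a_t = (r₁ + r₂)/2 = 2.406×10⁷ m.
At r₁: circular v_c1 = √(μ/r₁) = 7164 m/s; transfer-periapsis v_p = √[μ(2/r₁ − 1/a_t)] = 9442 m/s.
Δv₁ = v_p − v_c1 = 2278 m/s.
At r₂: circular v_c2 = √(μ/r₂) = 2788 m/s; transfer-apoapsis v_a = √[μ(2/r₂ − 1/a_t)] = 1430 m/s.
Δv₂ = v_c2 − v_a = 1358 m/s.
Total Δv = Δv₁ + Δv₂ = 3636 m/s = 3.636 km/s.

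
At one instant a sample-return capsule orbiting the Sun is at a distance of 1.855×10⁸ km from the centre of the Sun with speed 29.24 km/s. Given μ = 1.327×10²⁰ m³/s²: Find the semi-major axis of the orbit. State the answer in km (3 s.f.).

r = 1.855×10¹¹ m.
Vis-viva rearranged: 1/a = 2/r − v²/μ = 1.078×10⁻¹¹ − 6.443×10⁻¹² = 4.339×10⁻¹² m⁻¹.
a = 2.305×10¹¹ m = 2.3048×10⁸ km.

a ≈ 2.30×10⁸ km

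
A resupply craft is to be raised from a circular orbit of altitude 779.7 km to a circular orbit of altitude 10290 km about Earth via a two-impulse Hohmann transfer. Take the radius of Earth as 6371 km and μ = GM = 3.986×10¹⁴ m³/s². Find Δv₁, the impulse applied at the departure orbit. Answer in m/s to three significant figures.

Δv ≈ 1370 m/s

r₁ = 6371 + 779.7 = 7150.7 km = 7.1507×10⁶ m.
r₂ = 6371 + 10290 = 16661 km = 1.6661×10⁷ m.
Transfer ellipse a_t = (r₁ + r₂)/2 = 1.191×10⁷ m.
At r₁: circular v_c1 = √(μ/r₁) = 7466 m/s; transfer-perigee v_p = √[μ(2/r₁ − 1/a_t)] = 8832 m/s.
Δv₁ = v_p − v_c1 = 1366 m/s.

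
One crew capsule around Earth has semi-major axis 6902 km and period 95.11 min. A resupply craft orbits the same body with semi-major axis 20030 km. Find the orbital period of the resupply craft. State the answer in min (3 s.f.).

T₂ ≈ 470 min

Kepler's third law: T² ∝ a³, so T₂ = T₁ (a₂/a₁)^(3/2).
a₂/a₁ = 2.902, (a₂/a₁)^(3/2) = 4.944.
T₂ = 95.11 × 4.944 = 470.2 min.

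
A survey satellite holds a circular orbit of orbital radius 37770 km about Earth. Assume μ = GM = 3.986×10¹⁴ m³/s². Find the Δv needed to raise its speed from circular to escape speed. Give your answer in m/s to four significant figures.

r = 37770 km = 3.777×10⁷ m.
Circular speed v_c = √(μ/r) = 3249 m/s.
Escape speed v_esc = √(2μ/r) = √2 × v_c = 4594 m/s.
Δv = v_esc − v_c = 1346 m/s.

Δv ≈ 1346 m/s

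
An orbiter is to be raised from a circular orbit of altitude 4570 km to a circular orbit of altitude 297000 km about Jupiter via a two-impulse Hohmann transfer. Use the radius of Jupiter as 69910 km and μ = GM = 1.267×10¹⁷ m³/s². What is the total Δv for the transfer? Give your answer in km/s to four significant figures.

r₁ = 69910 + 4570 = 74480 km = 7.4480×10⁷ m.
r₂ = 69910 + 297000 = 366910 km = 3.6691×10⁸ m.
Transfer ellipse a_t = (r₁ + r₂)/2 = 2.207×10⁸ m.
At r₁: circular v_c1 = √(μ/r₁) = 41240 m/s; transfer-perijove v_p = √[μ(2/r₁ − 1/a_t)] = 53180 m/s.
Δv₁ = v_p − v_c1 = 11940 m/s.
At r₂: circular v_c2 = √(μ/r₂) = 18580 m/s; transfer-apojove v_a = √[μ(2/r₂ − 1/a_t)] = 10800 m/s.
Δv₂ = v_c2 − v_a = 7787 m/s.
Total Δv = Δv₁ + Δv₂ = 19720 m/s = 19.72 km/s.

Δv_total ≈ 19.72 km/s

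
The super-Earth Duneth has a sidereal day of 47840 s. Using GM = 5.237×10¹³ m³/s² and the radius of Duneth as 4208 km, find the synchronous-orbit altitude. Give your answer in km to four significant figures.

A synchronous orbit has period T, so by Kepler's third law a = (μT²/4π²)^(1/3).
μT²/4π² = 5.237×10¹³ × (4.784×10⁴)² / 39.48 = 3.036×10²¹ m³.
a = 1.448×10⁷ m = 14480 km.
Altitude h = a − R = 14480 − 4208 = 10272 km.

h_sync ≈ 10270 km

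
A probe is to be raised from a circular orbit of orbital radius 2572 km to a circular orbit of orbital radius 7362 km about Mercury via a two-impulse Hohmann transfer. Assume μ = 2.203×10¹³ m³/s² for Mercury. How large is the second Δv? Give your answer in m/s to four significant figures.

Δv ≈ 485.1 m/s

r₁ = 2572 km = 2.572×10⁶ m.
r₂ = 7362 km = 7.362×10⁶ m.
Transfer ellipse a_t = (r₁ + r₂)/2 = 4.967×10⁶ m.
At r₁: circular v_c1 = √(μ/r₁) = 2927 m/s; transfer-periherm v_p = √[μ(2/r₁ − 1/a_t)] = 3563 m/s.
At r₂: circular v_c2 = √(μ/r₂) = 1730 m/s; transfer-apoherm v_a = √[μ(2/r₂ − 1/a_t)] = 1245 m/s.
Δv₂ = v_c2 − v_a = 485.1 m/s.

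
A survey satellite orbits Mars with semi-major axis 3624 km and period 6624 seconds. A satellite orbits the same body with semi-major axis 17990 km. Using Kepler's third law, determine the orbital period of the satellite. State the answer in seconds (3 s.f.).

T₂ ≈ 73300 seconds

Kepler's third law: T² ∝ a³, so T₂ = T₁ (a₂/a₁)^(3/2).
a₂/a₁ = 4.964, (a₂/a₁)^(3/2) = 11.06.
T₂ = 6624 × 11.06 = 73260 seconds.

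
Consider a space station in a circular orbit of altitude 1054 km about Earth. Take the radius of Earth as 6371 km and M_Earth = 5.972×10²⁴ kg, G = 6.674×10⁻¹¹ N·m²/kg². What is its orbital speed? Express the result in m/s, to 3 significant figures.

μ = GM = 6.674×10⁻¹¹ × 5.972×10²⁴ = 3.986×10¹⁴ m³/s².
r = 6371 + 1054 = 7425.0 km = 7.4250×10⁶ m.
For a circular orbit v = √(μ/r) = √(3.986×10¹⁴ / 7.425×10⁶) = √(5.368×10⁷) = 7327 m/s.

v ≈ 7330 m/s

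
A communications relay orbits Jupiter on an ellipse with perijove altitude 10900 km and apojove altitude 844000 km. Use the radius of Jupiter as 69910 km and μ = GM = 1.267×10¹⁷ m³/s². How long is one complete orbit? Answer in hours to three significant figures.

r_p = 69910 + 10900 = 80810 km = 8.0810×10⁷ m.
r_a = 69910 + 844000 = 913910 km = 9.1391×10⁸ m.
Semi-major axis a = (r_p + r_a)/2 = (80810 + 9.1391×10⁵)/2 = 4.9736×10⁵ km = 4.974×10⁸ m.
By Kepler's third law T = 2π√(a³/μ) = 2π × 3.116×10⁴ = 1.958×10⁵ s.
= 54.39 hours.

T ≈ 54.4 hours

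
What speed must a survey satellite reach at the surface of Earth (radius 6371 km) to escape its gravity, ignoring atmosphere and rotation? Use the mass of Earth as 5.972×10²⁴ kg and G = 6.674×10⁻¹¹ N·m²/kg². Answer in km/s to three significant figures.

v_esc ≈ 11.2 km/s

μ = GM = 6.674×10⁻¹¹ × 5.972×10²⁴ = 3.986×10¹⁴ m³/s².
r = R = 6.371×10⁶ m.
Escape speed v_esc = √(2μ/r) = √(2 × 3.986×10¹⁴ / 6.371×10⁶) = √(1.251×10⁸) = 11190 m/s.
= 11.19 km/s.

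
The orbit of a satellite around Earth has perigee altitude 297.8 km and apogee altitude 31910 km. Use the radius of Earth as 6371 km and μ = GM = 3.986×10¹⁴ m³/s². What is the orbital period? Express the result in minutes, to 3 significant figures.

r_p = 6371 + 297.8 = 6668.8 km = 6.6688×10⁶ m.
r_a = 6371 + 31910 = 38281 km = 3.8281×10⁷ m.
Semi-major axis a = (r_p + r_a)/2 = (6668.8 + 38281)/2 = 22475 km = 2.247×10⁷ m.
By Kepler's third law T = 2π√(a³/μ) = 2π × 5.337×10³ = 3.353×10⁴ s.
= 558.9 minutes.

T ≈ 559 minutes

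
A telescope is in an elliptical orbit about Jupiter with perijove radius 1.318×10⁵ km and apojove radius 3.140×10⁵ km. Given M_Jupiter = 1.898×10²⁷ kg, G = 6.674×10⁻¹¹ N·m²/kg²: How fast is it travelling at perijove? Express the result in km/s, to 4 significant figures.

μ = GM = 6.674×10⁻¹¹ × 1.898×10²⁷ = 1.267×10¹⁷ m³/s².
Semi-major axis a = (r_p + r_a)/2 = 2.2290×10⁵ km = 2.229×10⁸ m.
Vis-viva: v² = μ(2/r − 1/a) = 1.267×10¹⁷ × (1.517×10⁻⁸ − 4.486×10⁻⁹) = 1.354×10⁹ m²/s².
v = 36800 m/s = 36.80 km/s.

v ≈ 36.80 km/s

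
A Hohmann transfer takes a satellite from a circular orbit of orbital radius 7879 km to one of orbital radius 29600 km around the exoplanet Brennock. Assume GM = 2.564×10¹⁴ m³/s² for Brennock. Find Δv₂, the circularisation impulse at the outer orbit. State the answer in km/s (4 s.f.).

Δv ≈ 1.035 km/s

r₁ = 7879 km = 7.879×10⁶ m.
r₂ = 29600 km = 2.960×10⁷ m.
Transfer ellipse a_t = (r₁ + r₂)/2 = 1.874×10⁷ m.
At r₁: circular v_c1 = √(μ/r₁) = 5705 m/s; transfer-periapsis v_p = √[μ(2/r₁ − 1/a_t)] = 7170 m/s.
At r₂: circular v_c2 = √(μ/r₂) = 2943 m/s; transfer-apoapsis v_a = √[μ(2/r₂ − 1/a_t)] = 1908 m/s.
Δv₂ = v_c2 − v_a = 1035 m/s.
= 1.035 km/s.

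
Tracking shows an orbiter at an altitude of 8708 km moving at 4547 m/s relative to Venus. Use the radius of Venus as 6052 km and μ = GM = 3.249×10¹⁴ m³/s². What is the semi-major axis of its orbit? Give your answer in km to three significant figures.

a ≈ 13900 km

r = 6052 + 8708 = 14760 km = 1.476×10⁷ m.
Vis-viva rearranged: 1/a = 2/r − v²/μ = 1.355×10⁻⁷ − 6.364×10⁻⁸ = 7.187×10⁻⁸ m⁻¹.
a = 1.391×10⁷ m = 13915 km.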